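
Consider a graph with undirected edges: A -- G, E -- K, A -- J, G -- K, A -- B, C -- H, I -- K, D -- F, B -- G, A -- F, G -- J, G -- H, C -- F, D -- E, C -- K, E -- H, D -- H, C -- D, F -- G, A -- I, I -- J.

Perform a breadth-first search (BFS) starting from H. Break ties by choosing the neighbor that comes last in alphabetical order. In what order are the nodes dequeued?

H G E D C K J F B A I

Visit H; enqueue G, E, D, C → queue [G, E, D, C]
Visit G; enqueue K, J, F, B, A → queue [E, D, C, K, J, F, B, A]
Visit E → queue [D, C, K, J, F, B, A]
Visit D → queue [C, K, J, F, B, A]
Visit C → queue [K, J, F, B, A]
Visit K; enqueue I → queue [J, F, B, A, I]
Visit J → queue [F, B, A, I]
Visit F → queue [B, A, I]
Visit B → queue [A, I]
Visit A → queue [I]
Visit I → queue []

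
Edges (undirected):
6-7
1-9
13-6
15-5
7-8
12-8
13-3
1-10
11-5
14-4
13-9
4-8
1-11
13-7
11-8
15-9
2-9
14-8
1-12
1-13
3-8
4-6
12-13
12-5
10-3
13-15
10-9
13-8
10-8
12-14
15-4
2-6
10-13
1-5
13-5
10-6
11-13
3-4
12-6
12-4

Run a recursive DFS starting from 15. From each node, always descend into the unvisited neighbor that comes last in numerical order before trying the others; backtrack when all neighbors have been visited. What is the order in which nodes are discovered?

Visit 15
15 → 13
13 → 12
12 → 14
14 → 8
8 → 11
11 → 5
5 → 1
1 → 10
10 → 9
9 → 2
2 → 6
6 → 7
6 → 4
4 → 3

15, 13, 12, 14, 8, 11, 5, 1, 10, 9, 2, 6, 7, 4, 3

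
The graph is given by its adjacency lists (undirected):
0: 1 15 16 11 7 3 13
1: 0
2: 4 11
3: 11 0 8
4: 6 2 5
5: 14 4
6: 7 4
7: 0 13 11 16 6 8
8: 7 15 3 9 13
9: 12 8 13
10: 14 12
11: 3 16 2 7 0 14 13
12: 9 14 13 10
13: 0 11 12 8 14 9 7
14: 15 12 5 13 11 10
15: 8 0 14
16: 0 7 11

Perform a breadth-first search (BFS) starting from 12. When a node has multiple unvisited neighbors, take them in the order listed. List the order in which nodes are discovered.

Visit 12; enqueue 9, 14, 13, 10 → queue [9, 14, 13, 10]
Visit 9; enqueue 8 → queue [14, 13, 10, 8]
Visit 14; enqueue 15, 5, 11 → queue [13, 10, 8, 15, 5, 11]
Visit 13; enqueue 0, 7 → queue [10, 8, 15, 5, 11, 0, 7]
Visit 10 → queue [8, 15, 5, 11, 0, 7]
Visit 8; enqueue 3 → queue [15, 5, 11, 0, 7, 3]
Visit 15 → queue [5, 11, 0, 7, 3]
Visit 5; enqueue 4 → queue [11, 0, 7, 3, 4]
Visit 11; enqueue 16, 2 → queue [0, 7, 3, 4, 16, 2]
Visit 0; enqueue 1 → queue [7, 3, 4, 16, 2, 1]
Visit 7; enqueue 6 → queue [3, 4, 16, 2, 1, 6]
Visit 3 → queue [4, 16, 2, 1, 6]
Visit 4 → queue [16, 2, 1, 6]
Visit 16 → queue [2, 1, 6]
Visit 2 → queue [1, 6]
Visit 1 → queue [6]
Visit 6 → queue []

12, 9, 14, 13, 10, 8, 15, 5, 11, 0, 7, 3, 4, 16, 2, 1, 6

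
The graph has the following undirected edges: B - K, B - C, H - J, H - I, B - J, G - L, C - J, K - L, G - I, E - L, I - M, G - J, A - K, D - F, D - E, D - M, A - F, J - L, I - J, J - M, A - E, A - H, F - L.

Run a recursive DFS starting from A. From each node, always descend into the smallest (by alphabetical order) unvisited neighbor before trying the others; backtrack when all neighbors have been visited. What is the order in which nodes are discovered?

Visit A
A → E
E → D
D → F
F → L
L → G
G → I
I → H
H → J
J → B
B → C
B → K
J → M

A → E → D → F → L → G → I → H → J → B → C → K → M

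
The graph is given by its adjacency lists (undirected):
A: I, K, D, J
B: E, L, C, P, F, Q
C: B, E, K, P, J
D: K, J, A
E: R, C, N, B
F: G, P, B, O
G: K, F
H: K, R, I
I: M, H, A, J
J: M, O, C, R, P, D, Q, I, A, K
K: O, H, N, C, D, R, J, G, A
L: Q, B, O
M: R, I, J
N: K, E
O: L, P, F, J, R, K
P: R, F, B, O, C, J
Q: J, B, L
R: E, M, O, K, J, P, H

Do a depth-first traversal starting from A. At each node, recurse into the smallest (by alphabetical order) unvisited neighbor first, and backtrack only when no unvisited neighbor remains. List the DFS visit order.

A, D, J, C, B, E, N, K, G, F, O, L, Q, P, R, H, I, M

Visit A
A → D
D → J
J → C
C → B
B → E
E → N
N → K
K → G
G → F
F → O
O → L
L → Q
O → P
P → R
R → H
H → I
I → M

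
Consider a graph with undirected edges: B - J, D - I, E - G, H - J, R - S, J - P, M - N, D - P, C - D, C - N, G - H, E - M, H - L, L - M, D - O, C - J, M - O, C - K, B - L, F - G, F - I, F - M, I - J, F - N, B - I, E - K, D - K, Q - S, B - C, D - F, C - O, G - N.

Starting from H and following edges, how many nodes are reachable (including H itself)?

15

BFS from H visits: H, G, J, L, E, F, N, B, C, I, P, M, K, D, O
Reachable nodes: 15 of 18 total.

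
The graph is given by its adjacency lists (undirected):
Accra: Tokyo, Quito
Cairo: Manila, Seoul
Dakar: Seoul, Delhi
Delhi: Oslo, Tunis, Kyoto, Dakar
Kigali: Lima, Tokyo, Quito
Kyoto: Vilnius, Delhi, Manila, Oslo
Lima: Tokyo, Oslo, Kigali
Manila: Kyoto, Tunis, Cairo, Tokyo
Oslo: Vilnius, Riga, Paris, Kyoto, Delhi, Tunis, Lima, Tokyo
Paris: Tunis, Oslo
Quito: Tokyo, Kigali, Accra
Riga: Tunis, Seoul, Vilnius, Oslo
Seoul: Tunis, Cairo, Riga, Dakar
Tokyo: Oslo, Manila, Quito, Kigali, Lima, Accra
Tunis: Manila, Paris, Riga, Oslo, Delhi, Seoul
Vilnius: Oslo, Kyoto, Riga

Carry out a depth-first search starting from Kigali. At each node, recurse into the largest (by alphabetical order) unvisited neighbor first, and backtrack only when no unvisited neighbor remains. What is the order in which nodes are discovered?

Kigali -> Tokyo -> Quito -> Accra -> Oslo -> Vilnius -> Riga -> Tunis -> Seoul -> Dakar -> Delhi -> Kyoto -> Manila -> Cairo -> Paris -> Lima

Visit Kigali
Kigali → Tokyo
Tokyo → Quito
Quito → Accra
Tokyo → Oslo
Oslo → Vilnius
Vilnius → Riga
Riga → Tunis
Tunis → Seoul
Seoul → Dakar
Dakar → Delhi
Delhi → Kyoto
Kyoto → Manila
Manila → Cairo
Tunis → Paris
Oslo → Lima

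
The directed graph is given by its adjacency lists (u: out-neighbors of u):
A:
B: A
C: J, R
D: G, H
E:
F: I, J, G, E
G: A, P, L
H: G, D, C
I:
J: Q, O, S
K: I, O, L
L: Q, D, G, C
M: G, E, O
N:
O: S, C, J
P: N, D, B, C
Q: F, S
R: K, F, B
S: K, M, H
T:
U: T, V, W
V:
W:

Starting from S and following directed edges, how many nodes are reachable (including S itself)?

19

BFS from S visits: S, K, M, H, I, O, L, G, E, D, C, J, Q, A, P, R, F, N, B
Reachable nodes: 19 of 23 total.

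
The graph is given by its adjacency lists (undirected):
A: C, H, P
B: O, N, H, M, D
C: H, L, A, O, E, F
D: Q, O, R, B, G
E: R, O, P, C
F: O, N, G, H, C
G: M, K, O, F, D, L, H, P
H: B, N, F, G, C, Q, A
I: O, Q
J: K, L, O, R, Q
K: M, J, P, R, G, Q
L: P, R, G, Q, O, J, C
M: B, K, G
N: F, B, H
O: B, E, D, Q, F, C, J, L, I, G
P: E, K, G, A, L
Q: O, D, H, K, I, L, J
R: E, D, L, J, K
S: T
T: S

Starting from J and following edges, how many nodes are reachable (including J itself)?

18

BFS from J visits: J, K, L, O, Q, R, G, M, P, C, B, D, E, F, I, H, A, N
Reachable nodes: 18 of 20 total.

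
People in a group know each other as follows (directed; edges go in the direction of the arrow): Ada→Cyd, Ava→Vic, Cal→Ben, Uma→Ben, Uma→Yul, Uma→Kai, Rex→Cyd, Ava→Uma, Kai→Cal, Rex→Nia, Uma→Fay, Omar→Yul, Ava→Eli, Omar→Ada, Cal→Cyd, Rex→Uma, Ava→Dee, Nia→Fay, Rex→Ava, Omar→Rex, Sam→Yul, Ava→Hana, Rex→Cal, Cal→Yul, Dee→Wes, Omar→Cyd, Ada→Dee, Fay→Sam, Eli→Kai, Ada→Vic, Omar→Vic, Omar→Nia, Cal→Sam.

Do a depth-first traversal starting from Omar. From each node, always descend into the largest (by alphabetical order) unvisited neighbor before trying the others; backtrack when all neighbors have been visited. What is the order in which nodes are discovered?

Visit Omar
Omar → Yul
Omar → Vic
Omar → Rex
Rex → Uma
Uma → Kai
Kai → Cal
Cal → Sam
Cal → Cyd
Cal → Ben
Uma → Fay
Rex → Nia
Rex → Ava
Ava → Hana
Ava → Eli
Ava → Dee
Dee → Wes
Omar → Ada

Omar, Yul, Vic, Rex, Uma, Kai, Cal, Sam, Cyd, Ben, Fay, Nia, Ava, Hana, Eli, Dee, Wes, Ada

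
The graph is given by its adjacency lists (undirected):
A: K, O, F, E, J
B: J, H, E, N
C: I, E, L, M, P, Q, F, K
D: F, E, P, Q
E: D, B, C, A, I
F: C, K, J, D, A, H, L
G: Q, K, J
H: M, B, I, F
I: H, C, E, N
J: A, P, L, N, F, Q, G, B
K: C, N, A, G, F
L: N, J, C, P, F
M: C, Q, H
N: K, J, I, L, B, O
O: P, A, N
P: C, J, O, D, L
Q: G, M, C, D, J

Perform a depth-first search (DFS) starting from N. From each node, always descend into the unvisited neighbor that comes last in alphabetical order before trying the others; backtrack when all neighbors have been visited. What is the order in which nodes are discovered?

N -> O -> P -> L -> J -> Q -> M -> H -> I -> E -> D -> F -> K -> G -> C -> A -> B

Visit N
N → O
O → P
P → L
L → J
J → Q
Q → M
M → H
H → I
I → E
E → D
D → F
F → K
K → G
K → C
K → A
E → B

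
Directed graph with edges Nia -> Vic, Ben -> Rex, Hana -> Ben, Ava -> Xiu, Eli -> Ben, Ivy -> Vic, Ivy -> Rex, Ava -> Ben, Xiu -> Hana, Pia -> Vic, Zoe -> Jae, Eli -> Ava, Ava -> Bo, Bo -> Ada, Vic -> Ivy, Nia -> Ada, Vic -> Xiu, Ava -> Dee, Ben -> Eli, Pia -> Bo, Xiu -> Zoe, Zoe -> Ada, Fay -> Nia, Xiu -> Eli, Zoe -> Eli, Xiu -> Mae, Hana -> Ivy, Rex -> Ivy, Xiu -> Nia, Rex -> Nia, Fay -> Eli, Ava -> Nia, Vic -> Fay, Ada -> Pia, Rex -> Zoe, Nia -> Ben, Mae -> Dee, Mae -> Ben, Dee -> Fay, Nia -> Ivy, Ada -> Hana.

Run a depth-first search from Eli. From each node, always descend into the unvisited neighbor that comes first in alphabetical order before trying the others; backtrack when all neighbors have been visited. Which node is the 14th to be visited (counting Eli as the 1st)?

Visit Eli
Eli → Ava
Ava → Ben
Ben → Rex
Rex → Ivy
Ivy → Vic
Vic → Fay
Fay → Nia
Nia → Ada
Ada → Hana
Ada → Pia
Pia → Bo
Vic → Xiu
Xiu → Mae
Mae → Dee
Xiu → Zoe
Zoe → Jae

Visit order: Eli, Ava, Ben, Rex, Ivy, Vic, Fay, Nia, Ada, Hana, Pia, Bo, Xiu, Mae, Dee, Zoe, Jae

Mae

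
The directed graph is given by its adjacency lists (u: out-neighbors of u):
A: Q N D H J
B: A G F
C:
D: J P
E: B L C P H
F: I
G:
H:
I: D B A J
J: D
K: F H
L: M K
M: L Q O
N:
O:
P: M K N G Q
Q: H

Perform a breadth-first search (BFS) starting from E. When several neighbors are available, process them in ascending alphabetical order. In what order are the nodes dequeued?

E B C H L P A F G K M N Q D J I O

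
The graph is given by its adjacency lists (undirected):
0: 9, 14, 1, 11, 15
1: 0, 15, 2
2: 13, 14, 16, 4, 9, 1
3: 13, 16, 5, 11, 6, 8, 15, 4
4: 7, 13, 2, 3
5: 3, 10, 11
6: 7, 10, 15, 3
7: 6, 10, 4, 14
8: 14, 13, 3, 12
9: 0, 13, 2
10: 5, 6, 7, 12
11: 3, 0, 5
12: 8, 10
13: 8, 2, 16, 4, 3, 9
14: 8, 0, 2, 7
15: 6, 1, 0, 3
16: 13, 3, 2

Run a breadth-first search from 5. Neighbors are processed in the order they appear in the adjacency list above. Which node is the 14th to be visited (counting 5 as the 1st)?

2

Visit 5; enqueue 3, 10, 11 → queue [3, 10, 11]
Visit 3; enqueue 13, 16, 6, 8, 15, 4 → queue [10, 11, 13, 16, 6, 8, 15, 4]
Visit 10; enqueue 7, 12 → queue [11, 13, 16, 6, 8, 15, 4, 7, 12]
Visit 11; enqueue 0 → queue [13, 16, 6, 8, 15, 4, 7, 12, 0]
Visit 13; enqueue 2, 9 → queue [16, 6, 8, 15, 4, 7, 12, 0, 2, 9]
Visit 16 → queue [6, 8, 15, 4, 7, 12, 0, 2, 9]
Visit 6 → queue [8, 15, 4, 7, 12, 0, 2, 9]
Visit 8; enqueue 14 → queue [15, 4, 7, 12, 0, 2, 9, 14]
Visit 15; enqueue 1 → queue [4, 7, 12, 0, 2, 9, 14, 1]
Visit 4 → queue [7, 12, 0, 2, 9, 14, 1]
Visit 7 → queue [12, 0, 2, 9, 14, 1]
Visit 12 → queue [0, 2, 9, 14, 1]
Visit 0 → queue [2, 9, 14, 1]
Visit 2 → queue [9, 14, 1]
Visit 9 → queue [14, 1]
Visit 14 → queue [1]
Visit 1 → queue []

Visit order: 5, 3, 10, 11, 13, 16, 6, 8, 15, 4, 7, 12, 0, 2, 9, 14, 1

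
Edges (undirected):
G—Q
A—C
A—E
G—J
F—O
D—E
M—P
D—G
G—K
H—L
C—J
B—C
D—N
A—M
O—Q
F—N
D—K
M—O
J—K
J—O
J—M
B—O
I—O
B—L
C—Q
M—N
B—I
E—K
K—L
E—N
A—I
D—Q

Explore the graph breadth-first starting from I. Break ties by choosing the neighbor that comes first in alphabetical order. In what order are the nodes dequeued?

I → A → B → O → C → E → M → L → F → J → Q → D → K → N → P → H → G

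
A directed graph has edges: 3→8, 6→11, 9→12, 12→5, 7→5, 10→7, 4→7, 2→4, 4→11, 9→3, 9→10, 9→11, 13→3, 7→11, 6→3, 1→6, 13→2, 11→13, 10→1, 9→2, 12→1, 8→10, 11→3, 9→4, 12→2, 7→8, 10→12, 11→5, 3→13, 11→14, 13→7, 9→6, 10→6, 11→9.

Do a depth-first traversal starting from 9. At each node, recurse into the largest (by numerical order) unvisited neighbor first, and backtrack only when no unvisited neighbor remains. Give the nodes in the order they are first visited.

9, 12, 5, 2, 4, 11, 14, 13, 7, 8, 10, 6, 3, 1

Visit 9
9 → 12
12 → 5
12 → 2
2 → 4
4 → 11
11 → 14
11 → 13
13 → 7
7 → 8
8 → 10
10 → 6
6 → 3
10 → 1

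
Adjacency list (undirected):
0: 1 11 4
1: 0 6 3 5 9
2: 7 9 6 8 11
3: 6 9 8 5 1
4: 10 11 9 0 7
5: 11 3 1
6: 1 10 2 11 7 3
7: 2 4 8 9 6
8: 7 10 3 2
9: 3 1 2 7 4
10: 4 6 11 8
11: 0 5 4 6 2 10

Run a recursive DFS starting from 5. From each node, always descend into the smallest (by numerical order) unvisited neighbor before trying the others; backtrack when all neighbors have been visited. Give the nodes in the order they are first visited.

5 -> 1 -> 0 -> 4 -> 7 -> 2 -> 6 -> 3 -> 8 -> 10 -> 11 -> 9

Visit 5
5 → 1
1 → 0
0 → 4
4 → 7
7 → 2
2 → 6
6 → 3
3 → 8
8 → 10
10 → 11
3 → 9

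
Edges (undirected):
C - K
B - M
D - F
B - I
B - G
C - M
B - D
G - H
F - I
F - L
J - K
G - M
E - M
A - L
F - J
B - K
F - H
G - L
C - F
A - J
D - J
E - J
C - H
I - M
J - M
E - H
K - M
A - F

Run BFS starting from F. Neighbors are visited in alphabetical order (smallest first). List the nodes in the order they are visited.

Visit F; enqueue A, C, D, H, I, J, L → queue [A, C, D, H, I, J, L]
Visit A → queue [C, D, H, I, J, L]
Visit C; enqueue K, M → queue [D, H, I, J, L, K, M]
Visit D; enqueue B → queue [H, I, J, L, K, M, B]
Visit H; enqueue E, G → queue [I, J, L, K, M, B, E, G]
Visit I → queue [J, L, K, M, B, E, G]
Visit J → queue [L, K, M, B, E, G]
Visit L → queue [K, M, B, E, G]
Visit K → queue [M, B, E, G]
Visit M → queue [B, E, G]
Visit B → queue [E, G]
Visit E → queue [G]
Visit G → queue []

F, A, C, D, H, I, J, L, K, M, B, E, G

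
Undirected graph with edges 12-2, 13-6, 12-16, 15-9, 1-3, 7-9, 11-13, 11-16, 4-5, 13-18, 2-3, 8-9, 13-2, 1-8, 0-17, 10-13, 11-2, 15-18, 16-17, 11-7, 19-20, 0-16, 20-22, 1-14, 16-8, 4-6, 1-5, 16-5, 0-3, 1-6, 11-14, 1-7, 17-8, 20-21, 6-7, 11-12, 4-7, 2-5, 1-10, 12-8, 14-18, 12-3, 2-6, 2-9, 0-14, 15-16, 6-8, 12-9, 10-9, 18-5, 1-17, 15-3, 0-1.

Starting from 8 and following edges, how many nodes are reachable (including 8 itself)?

BFS from 8 visits: 8, 17, 16, 12, 9, 6, 1, 0, 15, 11, 5, 3, 2, 10, 7, 13, 4, 14, 18
Reachable nodes: 19 of 23 total.

19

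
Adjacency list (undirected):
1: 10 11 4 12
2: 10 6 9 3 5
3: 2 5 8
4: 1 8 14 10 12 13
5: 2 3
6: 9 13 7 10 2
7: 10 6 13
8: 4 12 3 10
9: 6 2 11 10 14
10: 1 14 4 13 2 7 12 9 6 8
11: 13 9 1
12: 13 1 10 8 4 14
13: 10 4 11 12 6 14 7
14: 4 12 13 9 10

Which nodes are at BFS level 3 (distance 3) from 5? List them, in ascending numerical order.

1, 4, 7, 11, 12, 13, 14

Level 0: 5
Level 1: 2, 3
Level 2: 6, 8, 9, 10
Level 3: 1, 4, 7, 11, 12, 13, 14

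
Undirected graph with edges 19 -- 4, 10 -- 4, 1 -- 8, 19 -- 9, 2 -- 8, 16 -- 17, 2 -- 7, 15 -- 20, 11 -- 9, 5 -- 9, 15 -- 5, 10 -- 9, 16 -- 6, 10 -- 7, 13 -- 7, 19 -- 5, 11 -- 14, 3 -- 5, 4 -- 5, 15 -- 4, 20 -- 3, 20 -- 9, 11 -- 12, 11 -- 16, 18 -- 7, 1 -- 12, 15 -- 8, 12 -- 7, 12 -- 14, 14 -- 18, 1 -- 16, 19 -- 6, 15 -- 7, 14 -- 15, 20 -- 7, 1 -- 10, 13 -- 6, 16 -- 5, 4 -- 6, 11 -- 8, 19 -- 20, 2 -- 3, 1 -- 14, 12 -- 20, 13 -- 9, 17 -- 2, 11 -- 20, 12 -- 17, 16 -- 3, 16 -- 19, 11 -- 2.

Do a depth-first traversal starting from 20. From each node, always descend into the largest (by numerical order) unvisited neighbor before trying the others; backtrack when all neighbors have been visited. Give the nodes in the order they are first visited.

Visit 20
20 → 19
19 → 16
16 → 17
17 → 12
12 → 14
14 → 18
18 → 7
7 → 15
15 → 8
8 → 11
11 → 9
9 → 13
13 → 6
6 → 4
4 → 10
10 → 1
4 → 5
5 → 3
3 → 2

20 -> 19 -> 16 -> 17 -> 12 -> 14 -> 18 -> 7 -> 15 -> 8 -> 11 -> 9 -> 13 -> 6 -> 4 -> 10 -> 1 -> 5 -> 3 -> 2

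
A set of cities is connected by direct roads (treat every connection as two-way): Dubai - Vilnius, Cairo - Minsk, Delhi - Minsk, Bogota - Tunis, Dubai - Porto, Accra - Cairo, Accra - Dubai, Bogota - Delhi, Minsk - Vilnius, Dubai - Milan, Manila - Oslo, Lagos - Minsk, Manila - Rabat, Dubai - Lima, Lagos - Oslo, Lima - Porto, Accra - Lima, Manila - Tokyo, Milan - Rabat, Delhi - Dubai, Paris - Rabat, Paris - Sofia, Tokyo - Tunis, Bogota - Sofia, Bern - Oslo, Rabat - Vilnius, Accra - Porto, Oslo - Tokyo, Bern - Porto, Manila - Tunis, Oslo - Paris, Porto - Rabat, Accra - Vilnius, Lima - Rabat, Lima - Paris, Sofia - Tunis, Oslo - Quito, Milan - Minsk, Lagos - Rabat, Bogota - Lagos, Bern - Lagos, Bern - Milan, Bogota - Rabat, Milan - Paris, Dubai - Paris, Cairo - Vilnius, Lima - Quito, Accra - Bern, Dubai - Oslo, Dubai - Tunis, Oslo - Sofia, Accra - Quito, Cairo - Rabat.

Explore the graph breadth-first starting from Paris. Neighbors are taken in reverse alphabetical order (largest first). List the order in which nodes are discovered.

Paris Sofia Rabat Oslo Milan Lima Dubai Tunis Bogota Vilnius Porto Manila Lagos Cairo Tokyo Quito Bern Minsk Accra Delhi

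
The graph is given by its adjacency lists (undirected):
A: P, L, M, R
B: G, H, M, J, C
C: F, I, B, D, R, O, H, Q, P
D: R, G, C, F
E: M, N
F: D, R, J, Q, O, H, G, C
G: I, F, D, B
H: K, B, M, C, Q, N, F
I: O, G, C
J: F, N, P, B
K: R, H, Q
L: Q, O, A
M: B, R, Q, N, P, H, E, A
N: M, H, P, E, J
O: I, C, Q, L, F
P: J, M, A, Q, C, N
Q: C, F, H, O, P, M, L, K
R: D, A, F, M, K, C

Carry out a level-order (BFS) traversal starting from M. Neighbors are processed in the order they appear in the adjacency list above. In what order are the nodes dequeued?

Visit M; enqueue B, R, Q, N, P, H, E, A → queue [B, R, Q, N, P, H, E, A]
Visit B; enqueue G, J, C → queue [R, Q, N, P, H, E, A, G, J, C]
Visit R; enqueue D, F, K → queue [Q, N, P, H, E, A, G, J, C, D, F, K]
Visit Q; enqueue O, L → queue [N, P, H, E, A, G, J, C, D, F, K, O, L]
Visit N → queue [P, H, E, A, G, J, C, D, F, K, O, L]
Visit P → queue [H, E, A, G, J, C, D, F, K, O, L]
Visit H → queue [E, A, G, J, C, D, F, K, O, L]
Visit E → queue [A, G, J, C, D, F, K, O, L]
Visit A → queue [G, J, C, D, F, K, O, L]
Visit G; enqueue I → queue [J, C, D, F, K, O, L, I]
Visit J → queue [C, D, F, K, O, L, I]
Visit C → queue [D, F, K, O, L, I]
Visit D → queue [F, K, O, L, I]
Visit F → queue [K, O, L, I]
Visit K → queue [O, L, I]
Visit O → queue [L, I]
Visit L → queue [I]
Visit I → queue []

M, B, R, Q, N, P, H, E, A, G, J, C, D, F, K, O, L, I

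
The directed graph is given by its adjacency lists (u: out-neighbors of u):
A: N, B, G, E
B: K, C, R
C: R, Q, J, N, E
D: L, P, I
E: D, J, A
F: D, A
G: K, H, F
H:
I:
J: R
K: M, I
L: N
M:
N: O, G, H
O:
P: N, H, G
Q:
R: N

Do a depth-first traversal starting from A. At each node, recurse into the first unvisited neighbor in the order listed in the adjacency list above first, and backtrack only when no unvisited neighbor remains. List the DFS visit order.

A, N, O, G, K, M, I, H, F, D, L, P, B, C, R, Q, J, E

Visit A
A → N
N → O
N → G
G → K
K → M
K → I
G → H
G → F
F → D
D → L
D → P
A → B
B → C
C → R
C → Q
C → J
C → E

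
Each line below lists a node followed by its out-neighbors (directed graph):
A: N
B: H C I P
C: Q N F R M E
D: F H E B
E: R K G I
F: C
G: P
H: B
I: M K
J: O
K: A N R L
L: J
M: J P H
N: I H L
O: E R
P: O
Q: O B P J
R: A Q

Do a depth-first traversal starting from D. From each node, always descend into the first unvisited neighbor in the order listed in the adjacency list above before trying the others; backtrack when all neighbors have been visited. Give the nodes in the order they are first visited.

D, F, C, Q, O, E, R, A, N, I, M, J, P, H, B, K, L, G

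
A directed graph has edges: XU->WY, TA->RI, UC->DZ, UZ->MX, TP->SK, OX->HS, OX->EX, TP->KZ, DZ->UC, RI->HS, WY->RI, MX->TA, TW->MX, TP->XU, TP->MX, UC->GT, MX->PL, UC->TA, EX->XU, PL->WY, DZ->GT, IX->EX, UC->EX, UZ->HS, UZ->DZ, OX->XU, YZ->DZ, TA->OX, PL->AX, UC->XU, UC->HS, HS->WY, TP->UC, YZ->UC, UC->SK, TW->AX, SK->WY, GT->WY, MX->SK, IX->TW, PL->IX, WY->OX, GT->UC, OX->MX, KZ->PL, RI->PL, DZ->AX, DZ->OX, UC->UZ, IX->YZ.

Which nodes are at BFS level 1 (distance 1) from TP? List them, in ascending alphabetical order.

KZ, MX, SK, UC, XU

Level 0: TP
Level 1: KZ, MX, SK, UC, XU
Level 2: DZ, EX, GT, HS, PL, TA, UZ, WY
Level 3: AX, IX, OX, RI
Level 4: TW, YZ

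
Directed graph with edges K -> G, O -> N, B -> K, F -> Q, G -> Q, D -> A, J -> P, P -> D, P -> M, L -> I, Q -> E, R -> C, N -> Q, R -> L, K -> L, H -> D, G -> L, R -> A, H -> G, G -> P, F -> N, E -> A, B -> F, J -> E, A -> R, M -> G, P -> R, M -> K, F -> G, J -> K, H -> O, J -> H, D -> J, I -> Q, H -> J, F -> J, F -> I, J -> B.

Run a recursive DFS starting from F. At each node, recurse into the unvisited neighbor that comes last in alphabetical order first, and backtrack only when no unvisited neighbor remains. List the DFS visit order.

Visit F
F → Q
Q → E
E → A
A → R
R → L
L → I
R → C
F → N
F → J
J → P
P → M
M → K
K → G
P → D
J → H
H → O
J → B

F, Q, E, A, R, L, I, C, N, J, P, M, K, G, D, H, O, B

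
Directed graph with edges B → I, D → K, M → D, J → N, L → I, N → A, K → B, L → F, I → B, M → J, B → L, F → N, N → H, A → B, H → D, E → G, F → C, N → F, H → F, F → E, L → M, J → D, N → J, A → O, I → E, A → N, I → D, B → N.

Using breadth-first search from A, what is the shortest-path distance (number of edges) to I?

2

Level 0: A
Level 1: B, N, O
Level 2: F, H, I, J, L
Level 3: C, D, E, M
Level 4: G, K
I first appears at level 2.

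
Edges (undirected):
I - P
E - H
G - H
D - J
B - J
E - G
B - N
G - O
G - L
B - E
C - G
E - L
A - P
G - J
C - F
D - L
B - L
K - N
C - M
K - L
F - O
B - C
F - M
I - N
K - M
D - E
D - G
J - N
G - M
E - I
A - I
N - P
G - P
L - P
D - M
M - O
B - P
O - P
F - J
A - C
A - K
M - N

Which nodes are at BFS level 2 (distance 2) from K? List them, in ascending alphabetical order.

B, C, D, E, F, G, I, J, O, P

Level 0: K
Level 1: A, L, M, N
Level 2: B, C, D, E, F, G, I, J, O, P
Level 3: H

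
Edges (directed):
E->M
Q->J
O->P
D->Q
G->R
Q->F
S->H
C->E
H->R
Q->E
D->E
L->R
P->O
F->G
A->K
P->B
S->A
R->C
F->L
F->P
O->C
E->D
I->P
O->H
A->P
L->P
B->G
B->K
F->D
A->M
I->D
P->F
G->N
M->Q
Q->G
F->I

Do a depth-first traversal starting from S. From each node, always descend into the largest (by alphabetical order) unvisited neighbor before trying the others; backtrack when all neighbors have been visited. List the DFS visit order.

Visit S
S → H
H → R
R → C
C → E
E → M
M → Q
Q → J
Q → G
G → N
Q → F
F → P
P → O
P → B
B → K
F → L
F → I
I → D
S → A

S, H, R, C, E, M, Q, J, G, N, F, P, O, B, K, L, I, D, A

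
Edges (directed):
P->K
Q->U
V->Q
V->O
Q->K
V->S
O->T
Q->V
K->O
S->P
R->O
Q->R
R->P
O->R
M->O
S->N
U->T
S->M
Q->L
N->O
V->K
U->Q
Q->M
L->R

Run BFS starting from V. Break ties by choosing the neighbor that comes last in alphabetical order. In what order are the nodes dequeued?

Visit V; enqueue S, Q, O, K → queue [S, Q, O, K]
Visit S; enqueue P, N, M → queue [Q, O, K, P, N, M]
Visit Q; enqueue U, R, L → queue [O, K, P, N, M, U, R, L]
Visit O; enqueue T → queue [K, P, N, M, U, R, L, T]
Visit K → queue [P, N, M, U, R, L, T]
Visit P → queue [N, M, U, R, L, T]
Visit N → queue [M, U, R, L, T]
Visit M → queue [U, R, L, T]
Visit U → queue [R, L, T]
Visit R → queue [L, T]
Visit L → queue [T]
Visit T → queue []

V, S, Q, O, K, P, N, M, U, R, L, T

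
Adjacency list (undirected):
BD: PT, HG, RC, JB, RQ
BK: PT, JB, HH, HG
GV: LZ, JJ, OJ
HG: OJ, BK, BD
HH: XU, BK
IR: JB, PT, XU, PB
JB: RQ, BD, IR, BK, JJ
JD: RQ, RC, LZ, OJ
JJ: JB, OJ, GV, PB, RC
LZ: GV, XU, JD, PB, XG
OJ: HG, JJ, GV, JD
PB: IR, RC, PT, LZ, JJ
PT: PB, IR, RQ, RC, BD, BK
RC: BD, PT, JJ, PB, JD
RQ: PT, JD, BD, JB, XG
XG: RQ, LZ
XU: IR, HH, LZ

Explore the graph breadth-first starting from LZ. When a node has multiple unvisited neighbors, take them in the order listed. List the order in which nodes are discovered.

Visit LZ; enqueue GV, XU, JD, PB, XG → queue [GV, XU, JD, PB, XG]
Visit GV; enqueue JJ, OJ → queue [XU, JD, PB, XG, JJ, OJ]
Visit XU; enqueue IR, HH → queue [JD, PB, XG, JJ, OJ, IR, HH]
Visit JD; enqueue RQ, RC → queue [PB, XG, JJ, OJ, IR, HH, RQ, RC]
Visit PB; enqueue PT → queue [XG, JJ, OJ, IR, HH, RQ, RC, PT]
Visit XG → queue [JJ, OJ, IR, HH, RQ, RC, PT]
Visit JJ; enqueue JB → queue [OJ, IR, HH, RQ, RC, PT, JB]
Visit OJ; enqueue HG → queue [IR, HH, RQ, RC, PT, JB, HG]
Visit IR → queue [HH, RQ, RC, PT, JB, HG]
Visit HH; enqueue BK → queue [RQ, RC, PT, JB, HG, BK]
Visit RQ; enqueue BD → queue [RC, PT, JB, HG, BK, BD]
Visit RC → queue [PT, JB, HG, BK, BD]
Visit PT → queue [JB, HG, BK, BD]
Visit JB → queue [HG, BK, BD]
Visit HG → queue [BK, BD]
Visit BK → queue [BD]
Visit BD → queue []

LZ, GV, XU, JD, PB, XG, JJ, OJ, IR, HH, RQ, RC, PT, JB, HG, BK, BD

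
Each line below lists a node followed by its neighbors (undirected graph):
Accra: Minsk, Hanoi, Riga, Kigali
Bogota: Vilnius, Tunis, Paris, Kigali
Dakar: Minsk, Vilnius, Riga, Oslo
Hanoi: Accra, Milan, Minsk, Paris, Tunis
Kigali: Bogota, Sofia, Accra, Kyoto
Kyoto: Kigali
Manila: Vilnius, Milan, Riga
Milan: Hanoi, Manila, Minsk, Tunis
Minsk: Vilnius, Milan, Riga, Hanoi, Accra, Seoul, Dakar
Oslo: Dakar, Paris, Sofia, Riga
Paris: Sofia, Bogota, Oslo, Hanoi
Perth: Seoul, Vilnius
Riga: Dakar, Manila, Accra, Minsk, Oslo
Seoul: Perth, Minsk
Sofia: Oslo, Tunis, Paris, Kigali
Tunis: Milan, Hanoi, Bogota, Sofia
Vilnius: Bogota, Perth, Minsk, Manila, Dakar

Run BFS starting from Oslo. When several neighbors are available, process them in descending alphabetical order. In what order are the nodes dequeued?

Oslo, Sofia, Riga, Paris, Dakar, Tunis, Kigali, Minsk, Manila, Accra, Hanoi, Bogota, Vilnius, Milan, Kyoto, Seoul, Perth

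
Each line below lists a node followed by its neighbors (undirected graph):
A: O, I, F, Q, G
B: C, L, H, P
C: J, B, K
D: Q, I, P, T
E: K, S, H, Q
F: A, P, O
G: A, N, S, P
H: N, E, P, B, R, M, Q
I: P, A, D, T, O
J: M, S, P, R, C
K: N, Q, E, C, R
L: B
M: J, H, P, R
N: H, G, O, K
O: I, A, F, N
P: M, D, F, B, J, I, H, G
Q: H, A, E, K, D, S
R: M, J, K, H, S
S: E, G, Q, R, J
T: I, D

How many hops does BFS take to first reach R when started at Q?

Level 0: Q
Level 1: A, D, E, H, K, S
Level 2: B, C, F, G, I, J, M, N, O, P, R, T
Level 3: L
R first appears at level 2.

2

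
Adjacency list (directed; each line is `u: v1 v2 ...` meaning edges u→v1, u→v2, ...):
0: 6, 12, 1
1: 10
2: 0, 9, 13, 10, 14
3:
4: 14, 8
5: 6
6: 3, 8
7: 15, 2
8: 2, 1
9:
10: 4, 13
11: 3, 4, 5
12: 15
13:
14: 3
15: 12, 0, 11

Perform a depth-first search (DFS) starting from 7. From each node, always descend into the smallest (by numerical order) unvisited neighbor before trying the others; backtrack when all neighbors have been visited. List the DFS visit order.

7 → 2 → 0 → 1 → 10 → 4 → 8 → 14 → 3 → 13 → 6 → 12 → 15 → 11 → 5 → 9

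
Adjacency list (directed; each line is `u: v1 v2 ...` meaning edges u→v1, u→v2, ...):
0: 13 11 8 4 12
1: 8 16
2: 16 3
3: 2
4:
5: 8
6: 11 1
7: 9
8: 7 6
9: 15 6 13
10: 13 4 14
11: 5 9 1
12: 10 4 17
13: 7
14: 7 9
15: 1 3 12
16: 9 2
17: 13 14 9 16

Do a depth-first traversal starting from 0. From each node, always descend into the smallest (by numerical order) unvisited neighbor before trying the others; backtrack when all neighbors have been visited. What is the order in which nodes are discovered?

Visit 0
0 → 4
0 → 8
8 → 6
6 → 1
1 → 16
16 → 2
2 → 3
16 → 9
9 → 13
13 → 7
9 → 15
15 → 12
12 → 10
10 → 14
12 → 17
6 → 11
11 → 5

0, 4, 8, 6, 1, 16, 2, 3, 9, 13, 7, 15, 12, 10, 14, 17, 11, 5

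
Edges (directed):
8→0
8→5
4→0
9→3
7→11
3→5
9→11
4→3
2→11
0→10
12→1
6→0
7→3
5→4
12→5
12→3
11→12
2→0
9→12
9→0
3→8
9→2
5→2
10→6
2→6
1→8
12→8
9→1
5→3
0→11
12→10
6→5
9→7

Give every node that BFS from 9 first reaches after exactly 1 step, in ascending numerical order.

0, 1, 2, 3, 7, 11, 12

Level 0: 9
Level 1: 0, 1, 2, 3, 7, 11, 12
Level 2: 5, 6, 8, 10
Level 3: 4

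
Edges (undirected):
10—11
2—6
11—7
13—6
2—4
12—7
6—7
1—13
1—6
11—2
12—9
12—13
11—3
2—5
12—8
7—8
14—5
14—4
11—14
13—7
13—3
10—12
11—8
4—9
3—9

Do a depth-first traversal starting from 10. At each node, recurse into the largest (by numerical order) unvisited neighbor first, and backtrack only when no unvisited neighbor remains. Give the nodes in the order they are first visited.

Visit 10
10 → 12
12 → 13
13 → 7
7 → 11
11 → 14
14 → 5
5 → 2
2 → 6
6 → 1
2 → 4
4 → 9
9 → 3
11 → 8

10 12 13 7 11 14 5 2 6 1 4 9 3 8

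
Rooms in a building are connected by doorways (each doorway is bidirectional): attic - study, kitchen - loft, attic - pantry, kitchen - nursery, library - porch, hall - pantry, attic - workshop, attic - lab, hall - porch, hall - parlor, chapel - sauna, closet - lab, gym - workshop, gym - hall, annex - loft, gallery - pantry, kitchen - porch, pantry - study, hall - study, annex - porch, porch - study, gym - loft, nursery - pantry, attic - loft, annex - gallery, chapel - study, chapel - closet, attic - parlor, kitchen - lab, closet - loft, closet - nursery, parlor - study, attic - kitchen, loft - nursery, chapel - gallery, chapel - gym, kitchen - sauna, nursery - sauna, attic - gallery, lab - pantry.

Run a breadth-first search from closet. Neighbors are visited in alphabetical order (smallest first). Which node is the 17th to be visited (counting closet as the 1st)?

Visit closet; enqueue chapel, lab, loft, nursery → queue [chapel, lab, loft, nursery]
Visit chapel; enqueue gallery, gym, sauna, study → queue [lab, loft, nursery, gallery, gym, sauna, study]
Visit lab; enqueue attic, kitchen, pantry → queue [loft, nursery, gallery, gym, sauna, study, attic, kitchen, pantry]
Visit loft; enqueue annex → queue [nursery, gallery, gym, sauna, study, attic, kitchen, pantry, annex]
Visit nursery → queue [gallery, gym, sauna, study, attic, kitchen, pantry, annex]
Visit gallery → queue [gym, sauna, study, attic, kitchen, pantry, annex]
Visit gym; enqueue hall, workshop → queue [sauna, study, attic, kitchen, pantry, annex, hall, workshop]
Visit sauna → queue [study, attic, kitchen, pantry, annex, hall, workshop]
Visit study; enqueue parlor, porch → queue [attic, kitchen, pantry, annex, hall, workshop, parlor, porch]
Visit attic → queue [kitchen, pantry, annex, hall, workshop, parlor, porch]
Visit kitchen → queue [pantry, annex, hall, workshop, parlor, porch]
Visit pantry → queue [annex, hall, workshop, parlor, porch]
Visit annex → queue [hall, workshop, parlor, porch]
Visit hall → queue [workshop, parlor, porch]
Visit workshop → queue [parlor, porch]
Visit parlor → queue [porch]
Visit porch; enqueue library → queue [library]
Visit library → queue []

Visit order: closet, chapel, lab, loft, nursery, gallery, gym, sauna, study, attic, kitchen, pantry, annex, hall, workshop, parlor, porch, library

porch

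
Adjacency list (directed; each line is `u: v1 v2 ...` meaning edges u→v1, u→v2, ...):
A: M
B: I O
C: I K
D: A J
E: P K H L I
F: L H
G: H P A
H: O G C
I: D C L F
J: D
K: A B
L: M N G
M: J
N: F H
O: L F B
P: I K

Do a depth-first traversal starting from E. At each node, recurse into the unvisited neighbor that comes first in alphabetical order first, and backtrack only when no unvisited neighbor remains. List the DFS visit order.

E, H, C, I, D, A, M, J, F, L, G, P, K, B, O, N

Visit E
E → H
H → C
C → I
I → D
D → A
A → M
M → J
I → F
F → L
L → G
G → P
P → K
K → B
B → O
L → N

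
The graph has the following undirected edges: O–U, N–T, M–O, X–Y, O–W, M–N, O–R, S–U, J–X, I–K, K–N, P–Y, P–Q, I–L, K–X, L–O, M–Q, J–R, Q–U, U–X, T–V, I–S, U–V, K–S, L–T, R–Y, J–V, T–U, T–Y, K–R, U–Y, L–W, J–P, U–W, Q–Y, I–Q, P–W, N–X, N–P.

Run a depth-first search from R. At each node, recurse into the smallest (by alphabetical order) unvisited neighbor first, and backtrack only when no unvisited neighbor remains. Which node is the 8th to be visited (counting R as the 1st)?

Visit R
R → J
J → P
P → N
N → K
K → I
I → L
L → O
O → M
M → Q
Q → U
U → S
U → T
T → V
T → Y
Y → X
U → W

Visit order: R, J, P, N, K, I, L, O, M, Q, U, S, T, V, Y, X, W

O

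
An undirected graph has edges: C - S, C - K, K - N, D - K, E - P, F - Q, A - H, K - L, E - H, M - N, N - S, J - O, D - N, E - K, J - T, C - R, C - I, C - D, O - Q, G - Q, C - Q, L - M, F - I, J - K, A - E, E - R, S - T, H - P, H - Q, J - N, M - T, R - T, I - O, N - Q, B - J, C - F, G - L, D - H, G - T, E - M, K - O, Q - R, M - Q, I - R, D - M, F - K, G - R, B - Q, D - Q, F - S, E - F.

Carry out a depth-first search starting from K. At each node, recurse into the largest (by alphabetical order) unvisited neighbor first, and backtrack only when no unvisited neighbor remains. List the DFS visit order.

Visit K
K → O
O → Q
Q → R
R → T
T → S
S → N
N → M
M → L
L → G
M → E
E → P
P → H
H → D
D → C
C → I
I → F
H → A
N → J
J → B

K O Q R T S N M L G E P H D C I F A J B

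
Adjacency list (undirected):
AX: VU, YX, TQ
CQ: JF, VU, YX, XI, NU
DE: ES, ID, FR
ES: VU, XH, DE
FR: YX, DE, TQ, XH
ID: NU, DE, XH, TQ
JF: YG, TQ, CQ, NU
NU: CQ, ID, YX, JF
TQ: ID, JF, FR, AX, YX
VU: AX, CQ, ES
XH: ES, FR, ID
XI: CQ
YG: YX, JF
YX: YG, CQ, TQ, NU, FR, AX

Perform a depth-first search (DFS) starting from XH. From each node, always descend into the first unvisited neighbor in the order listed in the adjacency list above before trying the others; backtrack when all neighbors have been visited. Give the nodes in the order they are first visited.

Visit XH
XH → ES
ES → VU
VU → AX
AX → YX
YX → YG
YG → JF
JF → TQ
TQ → ID
ID → NU
NU → CQ
CQ → XI
ID → DE
DE → FR

XH -> ES -> VU -> AX -> YX -> YG -> JF -> TQ -> ID -> NU -> CQ -> XI -> DE -> FR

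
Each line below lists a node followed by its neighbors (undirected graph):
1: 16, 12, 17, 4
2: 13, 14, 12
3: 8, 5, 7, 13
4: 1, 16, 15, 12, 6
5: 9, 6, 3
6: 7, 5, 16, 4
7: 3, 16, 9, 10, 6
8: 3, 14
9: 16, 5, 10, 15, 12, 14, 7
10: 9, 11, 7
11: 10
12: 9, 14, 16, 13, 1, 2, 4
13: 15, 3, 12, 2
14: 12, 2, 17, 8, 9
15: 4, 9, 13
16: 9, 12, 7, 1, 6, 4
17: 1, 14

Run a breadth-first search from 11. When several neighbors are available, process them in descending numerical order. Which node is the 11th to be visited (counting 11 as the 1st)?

Visit 11; enqueue 10 → queue [10]
Visit 10; enqueue 9, 7 → queue [9, 7]
Visit 9; enqueue 16, 15, 14, 12, 5 → queue [7, 16, 15, 14, 12, 5]
Visit 7; enqueue 6, 3 → queue [16, 15, 14, 12, 5, 6, 3]
Visit 16; enqueue 4, 1 → queue [15, 14, 12, 5, 6, 3, 4, 1]
Visit 15; enqueue 13 → queue [14, 12, 5, 6, 3, 4, 1, 13]
Visit 14; enqueue 17, 8, 2 → queue [12, 5, 6, 3, 4, 1, 13, 17, 8, 2]
Visit 12 → queue [5, 6, 3, 4, 1, 13, 17, 8, 2]
Visit 5 → queue [6, 3, 4, 1, 13, 17, 8, 2]
Visit 6 → queue [3, 4, 1, 13, 17, 8, 2]
Visit 3 → queue [4, 1, 13, 17, 8, 2]
Visit 4 → queue [1, 13, 17, 8, 2]
Visit 1 → queue [13, 17, 8, 2]
Visit 13 → queue [17, 8, 2]
Visit 17 → queue [8, 2]
Visit 8 → queue [2]
Visit 2 → queue []

Visit order: 11, 10, 9, 7, 16, 15, 14, 12, 5, 6, 3, 4, 1, 13, 17, 8, 2

3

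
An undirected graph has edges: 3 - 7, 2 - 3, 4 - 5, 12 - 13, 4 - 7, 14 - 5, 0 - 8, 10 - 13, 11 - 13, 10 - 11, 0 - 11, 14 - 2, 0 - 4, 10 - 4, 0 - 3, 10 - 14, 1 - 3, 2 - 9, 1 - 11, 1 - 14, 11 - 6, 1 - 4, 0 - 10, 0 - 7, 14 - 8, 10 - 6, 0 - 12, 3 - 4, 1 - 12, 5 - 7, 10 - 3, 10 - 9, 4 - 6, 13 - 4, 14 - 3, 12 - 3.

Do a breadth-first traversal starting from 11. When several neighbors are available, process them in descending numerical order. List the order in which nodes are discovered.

11 → 13 → 10 → 6 → 1 → 0 → 12 → 4 → 14 → 9 → 3 → 8 → 7 → 5 → 2

Visit 11; enqueue 13, 10, 6, 1, 0 → queue [13, 10, 6, 1, 0]
Visit 13; enqueue 12, 4 → queue [10, 6, 1, 0, 12, 4]
Visit 10; enqueue 14, 9, 3 → queue [6, 1, 0, 12, 4, 14, 9, 3]
Visit 6 → queue [1, 0, 12, 4, 14, 9, 3]
Visit 1 → queue [0, 12, 4, 14, 9, 3]
Visit 0; enqueue 8, 7 → queue [12, 4, 14, 9, 3, 8, 7]
Visit 12 → queue [4, 14, 9, 3, 8, 7]
Visit 4; enqueue 5 → queue [14, 9, 3, 8, 7, 5]
Visit 14; enqueue 2 → queue [9, 3, 8, 7, 5, 2]
Visit 9 → queue [3, 8, 7, 5, 2]
Visit 3 → queue [8, 7, 5, 2]
Visit 8 → queue [7, 5, 2]
Visit 7 → queue [5, 2]
Visit 5 → queue [2]
Visit 2 → queue []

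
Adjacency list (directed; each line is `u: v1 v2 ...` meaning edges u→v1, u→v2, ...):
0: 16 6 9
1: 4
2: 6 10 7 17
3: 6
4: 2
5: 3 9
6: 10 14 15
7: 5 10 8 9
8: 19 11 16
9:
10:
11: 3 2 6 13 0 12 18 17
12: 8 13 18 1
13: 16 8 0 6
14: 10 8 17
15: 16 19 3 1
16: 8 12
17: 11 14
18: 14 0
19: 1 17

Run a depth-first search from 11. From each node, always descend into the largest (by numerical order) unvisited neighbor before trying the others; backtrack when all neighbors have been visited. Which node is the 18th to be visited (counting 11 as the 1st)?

Visit 11
11 → 18
18 → 14
14 → 17
14 → 10
14 → 8
8 → 19
19 → 1
1 → 4
4 → 2
2 → 7
7 → 9
7 → 5
5 → 3
3 → 6
6 → 15
15 → 16
16 → 12
12 → 13
13 → 0

Visit order: 11, 18, 14, 17, 10, 8, 19, 1, 4, 2, 7, 9, 5, 3, 6, 15, 16, 12, 13, 0

12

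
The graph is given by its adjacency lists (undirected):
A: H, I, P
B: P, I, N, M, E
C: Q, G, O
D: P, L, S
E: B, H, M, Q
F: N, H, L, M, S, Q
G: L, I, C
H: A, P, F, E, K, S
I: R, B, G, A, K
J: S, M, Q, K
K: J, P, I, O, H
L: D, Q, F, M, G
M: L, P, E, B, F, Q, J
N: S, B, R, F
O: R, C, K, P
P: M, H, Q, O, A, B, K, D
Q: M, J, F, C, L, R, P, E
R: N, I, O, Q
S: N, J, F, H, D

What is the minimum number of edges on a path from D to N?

2

Level 0: D
Level 1: L, P, S
Level 2: A, B, F, G, H, J, K, M, N, O, Q
Level 3: C, E, I, R
N first appears at level 2.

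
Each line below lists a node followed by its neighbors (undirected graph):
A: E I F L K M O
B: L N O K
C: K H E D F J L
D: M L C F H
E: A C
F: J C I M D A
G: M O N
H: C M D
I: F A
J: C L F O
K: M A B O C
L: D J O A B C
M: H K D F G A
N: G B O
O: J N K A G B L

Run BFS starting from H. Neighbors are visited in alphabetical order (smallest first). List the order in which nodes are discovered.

H → C → D → M → E → F → J → K → L → A → G → I → O → B → N

Visit H; enqueue C, D, M → queue [C, D, M]
Visit C; enqueue E, F, J, K, L → queue [D, M, E, F, J, K, L]
Visit D → queue [M, E, F, J, K, L]
Visit M; enqueue A, G → queue [E, F, J, K, L, A, G]
Visit E → queue [F, J, K, L, A, G]
Visit F; enqueue I → queue [J, K, L, A, G, I]
Visit J; enqueue O → queue [K, L, A, G, I, O]
Visit K; enqueue B → queue [L, A, G, I, O, B]
Visit L → queue [A, G, I, O, B]
Visit A → queue [G, I, O, B]
Visit G; enqueue N → queue [I, O, B, N]
Visit I → queue [O, B, N]
Visit O → queue [B, N]
Visit B → queue [N]
Visit N → queue []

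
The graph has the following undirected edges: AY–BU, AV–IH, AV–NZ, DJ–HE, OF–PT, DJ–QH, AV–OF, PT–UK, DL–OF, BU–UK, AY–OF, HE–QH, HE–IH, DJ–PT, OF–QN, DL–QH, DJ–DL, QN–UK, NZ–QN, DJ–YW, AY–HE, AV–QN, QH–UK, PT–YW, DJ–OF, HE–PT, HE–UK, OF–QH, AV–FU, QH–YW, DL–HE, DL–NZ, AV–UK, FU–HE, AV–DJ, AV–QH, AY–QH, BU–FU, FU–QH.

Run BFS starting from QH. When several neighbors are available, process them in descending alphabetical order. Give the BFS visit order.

Visit QH; enqueue YW, UK, OF, HE, FU, DL, DJ, AY, AV → queue [YW, UK, OF, HE, FU, DL, DJ, AY, AV]
Visit YW; enqueue PT → queue [UK, OF, HE, FU, DL, DJ, AY, AV, PT]
Visit UK; enqueue QN, BU → queue [OF, HE, FU, DL, DJ, AY, AV, PT, QN, BU]
Visit OF → queue [HE, FU, DL, DJ, AY, AV, PT, QN, BU]
Visit HE; enqueue IH → queue [FU, DL, DJ, AY, AV, PT, QN, BU, IH]
Visit FU → queue [DL, DJ, AY, AV, PT, QN, BU, IH]
Visit DL; enqueue NZ → queue [DJ, AY, AV, PT, QN, BU, IH, NZ]
Visit DJ → queue [AY, AV, PT, QN, BU, IH, NZ]
Visit AY → queue [AV, PT, QN, BU, IH, NZ]
Visit AV → queue [PT, QN, BU, IH, NZ]
Visit PT → queue [QN, BU, IH, NZ]
Visit QN → queue [BU, IH, NZ]
Visit BU → queue [IH, NZ]
Visit IH → queue [NZ]
Visit NZ → queue []

QH → YW → UK → OF → HE → FU → DL → DJ → AY → AV → PT → QN → BU → IH → NZ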